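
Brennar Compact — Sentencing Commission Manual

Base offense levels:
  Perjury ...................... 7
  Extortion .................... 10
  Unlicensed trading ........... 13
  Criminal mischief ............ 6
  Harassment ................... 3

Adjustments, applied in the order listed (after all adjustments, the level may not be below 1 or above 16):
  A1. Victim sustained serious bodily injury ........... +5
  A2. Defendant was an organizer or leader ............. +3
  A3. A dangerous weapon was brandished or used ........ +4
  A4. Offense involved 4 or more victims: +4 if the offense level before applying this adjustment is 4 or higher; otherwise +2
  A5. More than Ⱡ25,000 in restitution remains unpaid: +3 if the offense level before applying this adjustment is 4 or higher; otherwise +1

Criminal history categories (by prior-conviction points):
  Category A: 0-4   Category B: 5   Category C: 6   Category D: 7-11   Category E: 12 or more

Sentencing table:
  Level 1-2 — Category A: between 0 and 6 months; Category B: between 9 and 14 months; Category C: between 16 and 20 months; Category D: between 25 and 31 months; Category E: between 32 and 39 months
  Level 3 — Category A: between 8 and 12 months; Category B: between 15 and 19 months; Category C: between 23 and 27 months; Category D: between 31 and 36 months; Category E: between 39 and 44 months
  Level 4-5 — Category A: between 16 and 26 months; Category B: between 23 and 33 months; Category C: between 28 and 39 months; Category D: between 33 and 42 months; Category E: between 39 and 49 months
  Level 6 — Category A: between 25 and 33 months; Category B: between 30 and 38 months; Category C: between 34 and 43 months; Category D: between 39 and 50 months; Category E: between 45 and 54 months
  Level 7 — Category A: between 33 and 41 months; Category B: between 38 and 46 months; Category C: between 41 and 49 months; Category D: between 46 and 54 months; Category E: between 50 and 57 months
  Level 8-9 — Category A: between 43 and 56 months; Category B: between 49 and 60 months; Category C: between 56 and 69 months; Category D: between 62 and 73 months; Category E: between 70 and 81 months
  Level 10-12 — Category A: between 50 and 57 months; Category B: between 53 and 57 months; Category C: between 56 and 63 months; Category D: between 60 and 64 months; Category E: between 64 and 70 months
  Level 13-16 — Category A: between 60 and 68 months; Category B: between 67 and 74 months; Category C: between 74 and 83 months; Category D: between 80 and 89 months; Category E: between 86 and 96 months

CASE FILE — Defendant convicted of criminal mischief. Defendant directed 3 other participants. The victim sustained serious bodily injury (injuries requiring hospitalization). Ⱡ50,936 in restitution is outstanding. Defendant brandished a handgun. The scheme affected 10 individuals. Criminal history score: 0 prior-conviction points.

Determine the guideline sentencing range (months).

Base offense level for criminal mischief: 6.
A1 applies: 6 + 5 = 11.
A2 applies: 11 + 3 = 14.
A3 applies: 14 + 4 = 18.
A4 applies (level before this adjustment is 18 ≥ 4, so +4): 18 + 4 = 22.
A5 applies (level before this adjustment is 22 ≥ 4, so +3): 22 + 3 = 25.
Level 25 exceeds the maximum of 16; capped at 16.
Final offense level: 16.
Criminal history: 0 prior points → Category A (0-4).
Level 16 falls in the 13-16 band.
Grid: Level 13-16 × Category A = 60-68 months.

60-68 months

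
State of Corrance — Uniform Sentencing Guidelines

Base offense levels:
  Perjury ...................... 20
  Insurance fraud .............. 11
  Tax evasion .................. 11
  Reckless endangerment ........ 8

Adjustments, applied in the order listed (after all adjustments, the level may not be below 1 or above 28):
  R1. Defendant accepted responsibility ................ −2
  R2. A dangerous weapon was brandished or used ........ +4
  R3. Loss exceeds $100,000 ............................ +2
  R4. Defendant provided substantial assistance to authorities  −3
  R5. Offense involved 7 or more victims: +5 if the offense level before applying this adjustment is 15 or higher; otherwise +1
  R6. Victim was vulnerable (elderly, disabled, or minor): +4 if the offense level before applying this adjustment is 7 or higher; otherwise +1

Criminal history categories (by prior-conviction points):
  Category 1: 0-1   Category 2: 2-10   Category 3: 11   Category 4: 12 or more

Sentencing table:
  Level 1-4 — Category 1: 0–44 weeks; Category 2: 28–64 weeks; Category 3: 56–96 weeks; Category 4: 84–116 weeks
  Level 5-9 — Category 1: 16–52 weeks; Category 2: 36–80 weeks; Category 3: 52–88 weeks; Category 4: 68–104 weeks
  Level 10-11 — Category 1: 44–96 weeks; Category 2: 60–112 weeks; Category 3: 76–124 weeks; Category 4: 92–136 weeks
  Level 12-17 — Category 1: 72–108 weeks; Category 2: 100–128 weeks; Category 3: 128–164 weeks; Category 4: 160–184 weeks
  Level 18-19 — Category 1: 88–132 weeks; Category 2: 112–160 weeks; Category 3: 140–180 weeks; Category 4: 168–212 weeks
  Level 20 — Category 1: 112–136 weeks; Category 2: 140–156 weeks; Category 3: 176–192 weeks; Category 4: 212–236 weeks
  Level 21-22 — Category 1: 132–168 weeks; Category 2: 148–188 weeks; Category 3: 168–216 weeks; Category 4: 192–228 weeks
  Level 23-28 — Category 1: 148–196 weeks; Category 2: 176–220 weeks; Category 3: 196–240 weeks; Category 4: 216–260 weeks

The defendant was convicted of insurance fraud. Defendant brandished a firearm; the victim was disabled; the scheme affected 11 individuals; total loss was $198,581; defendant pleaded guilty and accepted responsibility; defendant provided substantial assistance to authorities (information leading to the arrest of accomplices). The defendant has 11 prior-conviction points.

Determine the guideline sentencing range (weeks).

128-164 weeks

Base offense level for insurance fraud: 11.
R1 applies: 11 − 2 = 9.
R2 applies: 9 + 4 = 13.
R3 applies: 13 + 2 = 15.
R4 applies: 15 − 3 = 12.
R5 applies (level before this adjustment is 12 < 15, so +1): 12 + 1 = 13.
R6 applies (level before this adjustment is 13 ≥ 7, so +4): 13 + 4 = 17.
Final offense level: 17.
Criminal history: 11 prior points → Category 3 (11).
Level 17 falls in the 12-17 band.
Grid: Level 12-17 × Category 3 = 128-164 weeks.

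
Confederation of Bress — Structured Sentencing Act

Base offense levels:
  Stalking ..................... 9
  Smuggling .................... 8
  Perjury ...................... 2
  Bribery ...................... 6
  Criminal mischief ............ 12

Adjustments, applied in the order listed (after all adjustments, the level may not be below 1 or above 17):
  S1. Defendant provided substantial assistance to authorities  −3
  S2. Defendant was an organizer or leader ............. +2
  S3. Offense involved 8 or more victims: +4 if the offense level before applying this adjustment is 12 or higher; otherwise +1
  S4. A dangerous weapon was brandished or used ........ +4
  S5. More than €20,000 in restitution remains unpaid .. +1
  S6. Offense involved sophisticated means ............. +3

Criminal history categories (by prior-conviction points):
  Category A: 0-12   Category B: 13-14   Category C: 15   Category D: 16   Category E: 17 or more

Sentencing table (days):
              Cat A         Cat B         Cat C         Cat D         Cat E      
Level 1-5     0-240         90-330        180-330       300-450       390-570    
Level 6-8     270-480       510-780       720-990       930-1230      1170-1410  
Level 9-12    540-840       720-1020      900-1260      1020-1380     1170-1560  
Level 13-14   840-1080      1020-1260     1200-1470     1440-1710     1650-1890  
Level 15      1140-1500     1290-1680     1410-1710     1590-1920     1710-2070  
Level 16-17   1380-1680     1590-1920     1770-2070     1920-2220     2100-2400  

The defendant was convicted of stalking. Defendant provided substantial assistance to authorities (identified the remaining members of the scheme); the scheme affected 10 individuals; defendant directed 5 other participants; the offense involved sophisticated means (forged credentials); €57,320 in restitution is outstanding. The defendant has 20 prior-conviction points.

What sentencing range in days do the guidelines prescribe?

Base offense level for stalking: 9.
S1 applies: 9 − 3 = 6.
S2 applies: 6 + 2 = 8.
S3 applies (level before this adjustment is 8 < 12, so +1): 8 + 1 = 9.
S4 does not apply.
S5 applies: 9 + 1 = 10.
S6 applies: 10 + 3 = 13.
Final offense level: 13.
Criminal history: 20 prior points → Category E (17+).
Level 13 falls in the 13-14 band.
Grid: Level 13-14 × Category E = 1650-1890 days.

1650-1890 days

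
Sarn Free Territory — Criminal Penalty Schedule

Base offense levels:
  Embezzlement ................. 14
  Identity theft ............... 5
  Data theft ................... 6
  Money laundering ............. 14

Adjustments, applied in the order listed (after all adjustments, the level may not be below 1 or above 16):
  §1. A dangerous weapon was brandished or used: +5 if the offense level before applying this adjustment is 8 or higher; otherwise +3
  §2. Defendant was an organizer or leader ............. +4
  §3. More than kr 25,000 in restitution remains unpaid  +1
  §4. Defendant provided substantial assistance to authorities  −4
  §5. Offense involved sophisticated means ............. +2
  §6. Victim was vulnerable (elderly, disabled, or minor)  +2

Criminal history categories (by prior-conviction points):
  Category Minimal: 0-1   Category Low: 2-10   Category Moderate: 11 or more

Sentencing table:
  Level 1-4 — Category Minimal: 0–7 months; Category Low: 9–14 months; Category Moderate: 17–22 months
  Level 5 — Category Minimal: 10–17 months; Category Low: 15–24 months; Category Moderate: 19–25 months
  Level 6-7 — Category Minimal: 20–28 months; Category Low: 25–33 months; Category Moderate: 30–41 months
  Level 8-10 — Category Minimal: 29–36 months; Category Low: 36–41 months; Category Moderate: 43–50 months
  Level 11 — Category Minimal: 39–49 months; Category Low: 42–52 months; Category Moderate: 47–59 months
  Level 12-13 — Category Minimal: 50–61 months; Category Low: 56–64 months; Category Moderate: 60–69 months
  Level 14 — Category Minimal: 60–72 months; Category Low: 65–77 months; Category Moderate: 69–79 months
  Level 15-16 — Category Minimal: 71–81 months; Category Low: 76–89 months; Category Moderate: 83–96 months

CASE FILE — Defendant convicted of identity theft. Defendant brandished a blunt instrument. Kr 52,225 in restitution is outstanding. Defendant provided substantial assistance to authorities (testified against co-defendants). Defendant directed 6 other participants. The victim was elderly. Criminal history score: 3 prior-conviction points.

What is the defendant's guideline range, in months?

42-52 months

Base offense level for identity theft: 5.
§1 applies (level before this adjustment is 5 < 8, so +3): 5 + 3 = 8.
§2 applies: 8 + 4 = 12.
§3 applies: 12 + 1 = 13.
§4 applies: 13 − 4 = 9.
§6 applies: 9 + 2 = 11.
Final offense level: 11.
Criminal history: 3 prior points → Category Low (2-10).
Level 11 falls in the 11 band.
Grid: Level 11 × Category Low = 42-52 months.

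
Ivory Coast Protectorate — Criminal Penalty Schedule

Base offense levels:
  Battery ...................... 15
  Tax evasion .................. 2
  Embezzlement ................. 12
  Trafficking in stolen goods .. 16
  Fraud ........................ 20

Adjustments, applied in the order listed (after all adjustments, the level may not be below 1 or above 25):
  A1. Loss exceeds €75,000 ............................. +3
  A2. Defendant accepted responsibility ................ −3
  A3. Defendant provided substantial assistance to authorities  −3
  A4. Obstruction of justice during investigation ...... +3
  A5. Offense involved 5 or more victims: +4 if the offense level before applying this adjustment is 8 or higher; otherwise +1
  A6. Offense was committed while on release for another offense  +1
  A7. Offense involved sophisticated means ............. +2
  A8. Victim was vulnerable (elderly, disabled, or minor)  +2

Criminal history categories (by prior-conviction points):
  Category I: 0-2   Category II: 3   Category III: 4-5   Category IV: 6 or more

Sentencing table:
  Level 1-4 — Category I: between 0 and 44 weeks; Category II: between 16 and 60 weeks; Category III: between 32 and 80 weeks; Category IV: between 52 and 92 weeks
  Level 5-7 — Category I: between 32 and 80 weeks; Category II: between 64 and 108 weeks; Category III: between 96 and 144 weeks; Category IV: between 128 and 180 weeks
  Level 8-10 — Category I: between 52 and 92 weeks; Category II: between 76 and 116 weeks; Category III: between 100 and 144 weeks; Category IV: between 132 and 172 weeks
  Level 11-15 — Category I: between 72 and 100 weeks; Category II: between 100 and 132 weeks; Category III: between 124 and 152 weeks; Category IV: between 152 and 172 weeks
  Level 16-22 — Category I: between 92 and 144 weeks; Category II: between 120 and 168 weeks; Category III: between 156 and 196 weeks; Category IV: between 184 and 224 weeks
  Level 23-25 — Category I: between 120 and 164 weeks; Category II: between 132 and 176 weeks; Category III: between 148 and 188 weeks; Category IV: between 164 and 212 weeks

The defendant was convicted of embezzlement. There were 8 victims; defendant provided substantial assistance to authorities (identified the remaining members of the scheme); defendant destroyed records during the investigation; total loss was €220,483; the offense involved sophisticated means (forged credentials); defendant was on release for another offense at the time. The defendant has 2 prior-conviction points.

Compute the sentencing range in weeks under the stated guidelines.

Base offense level for embezzlement: 12.
A1 applies: 12 + 3 = 15.
A2 does not apply.
A3 applies: 15 − 3 = 12.
A4 applies: 12 + 3 = 15.
A5 applies (level before this adjustment is 15 ≥ 8, so +4): 15 + 4 = 19.
A6 applies: 19 + 1 = 20.
A7 applies: 20 + 2 = 22.
A8 does not apply.
Final offense level: 22.
Criminal history: 2 prior points → Category I (0-2).
Level 22 falls in the 16-22 band.
Grid: Level 16-22 × Category I = 92-144 weeks.

92-144 weeks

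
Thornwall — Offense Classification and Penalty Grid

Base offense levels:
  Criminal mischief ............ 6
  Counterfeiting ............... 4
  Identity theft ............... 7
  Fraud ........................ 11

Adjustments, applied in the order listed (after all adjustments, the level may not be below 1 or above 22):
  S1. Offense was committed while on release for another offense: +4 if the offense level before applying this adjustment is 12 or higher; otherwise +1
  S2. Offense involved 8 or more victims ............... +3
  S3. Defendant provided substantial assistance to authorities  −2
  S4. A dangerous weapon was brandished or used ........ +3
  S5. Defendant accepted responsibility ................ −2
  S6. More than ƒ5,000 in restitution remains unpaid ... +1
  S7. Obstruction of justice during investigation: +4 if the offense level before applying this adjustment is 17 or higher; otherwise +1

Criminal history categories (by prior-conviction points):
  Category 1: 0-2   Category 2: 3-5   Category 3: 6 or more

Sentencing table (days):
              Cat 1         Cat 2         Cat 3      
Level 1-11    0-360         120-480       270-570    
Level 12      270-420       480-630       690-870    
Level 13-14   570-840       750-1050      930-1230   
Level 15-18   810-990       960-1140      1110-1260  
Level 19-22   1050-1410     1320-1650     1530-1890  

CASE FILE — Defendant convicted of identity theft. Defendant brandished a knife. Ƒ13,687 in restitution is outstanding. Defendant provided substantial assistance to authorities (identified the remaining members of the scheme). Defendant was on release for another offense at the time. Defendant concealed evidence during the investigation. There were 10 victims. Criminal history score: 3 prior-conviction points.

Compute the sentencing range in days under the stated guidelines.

Base offense level for identity theft: 7.
S1 applies (level before this adjustment is 7 < 12, so +1): 7 + 1 = 8.
S2 applies: 8 + 3 = 11.
S3 applies: 11 − 2 = 9.
S4 applies: 9 + 3 = 12.
S6 applies: 12 + 1 = 13.
S7 applies (level before this adjustment is 13 < 17, so +1): 13 + 1 = 14.
Final offense level: 14.
Criminal history: 3 prior points → Category 2 (3-5).
Level 14 falls in the 13-14 band.
Grid: Level 13-14 × Category 2 = 750-1050 days.

750-1050 days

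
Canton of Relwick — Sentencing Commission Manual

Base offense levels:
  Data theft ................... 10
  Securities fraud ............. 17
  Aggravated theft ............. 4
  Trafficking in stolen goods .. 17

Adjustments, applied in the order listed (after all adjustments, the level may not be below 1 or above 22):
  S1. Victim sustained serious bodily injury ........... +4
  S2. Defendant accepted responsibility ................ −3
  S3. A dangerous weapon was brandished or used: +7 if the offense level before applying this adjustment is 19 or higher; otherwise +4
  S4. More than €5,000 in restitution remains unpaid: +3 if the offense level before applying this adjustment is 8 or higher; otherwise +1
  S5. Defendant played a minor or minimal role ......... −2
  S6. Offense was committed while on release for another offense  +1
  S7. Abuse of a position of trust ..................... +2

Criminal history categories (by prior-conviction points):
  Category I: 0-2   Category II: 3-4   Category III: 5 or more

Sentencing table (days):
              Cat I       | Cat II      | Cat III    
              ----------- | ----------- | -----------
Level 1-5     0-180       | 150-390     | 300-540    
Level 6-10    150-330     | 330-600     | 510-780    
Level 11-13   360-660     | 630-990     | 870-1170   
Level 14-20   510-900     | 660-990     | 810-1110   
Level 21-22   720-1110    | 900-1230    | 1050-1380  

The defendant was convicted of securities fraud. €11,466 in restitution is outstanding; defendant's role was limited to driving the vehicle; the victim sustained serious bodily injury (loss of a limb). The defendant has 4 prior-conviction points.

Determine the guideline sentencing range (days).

900-1230 days

Base offense level for securities fraud: 17.
S1 applies: 17 + 4 = 21.
S2 does not apply.
S3 does not apply.
S4 applies (level before this adjustment is 21 ≥ 8, so +3): 21 + 3 = 24.
S5 applies: 24 − 2 = 22.
S7 does not apply.
Final offense level: 22.
Criminal history: 4 prior points → Category II (3-4).
Level 22 falls in the 21-22 band.
Grid: Level 21-22 × Category II = 900-1230 days.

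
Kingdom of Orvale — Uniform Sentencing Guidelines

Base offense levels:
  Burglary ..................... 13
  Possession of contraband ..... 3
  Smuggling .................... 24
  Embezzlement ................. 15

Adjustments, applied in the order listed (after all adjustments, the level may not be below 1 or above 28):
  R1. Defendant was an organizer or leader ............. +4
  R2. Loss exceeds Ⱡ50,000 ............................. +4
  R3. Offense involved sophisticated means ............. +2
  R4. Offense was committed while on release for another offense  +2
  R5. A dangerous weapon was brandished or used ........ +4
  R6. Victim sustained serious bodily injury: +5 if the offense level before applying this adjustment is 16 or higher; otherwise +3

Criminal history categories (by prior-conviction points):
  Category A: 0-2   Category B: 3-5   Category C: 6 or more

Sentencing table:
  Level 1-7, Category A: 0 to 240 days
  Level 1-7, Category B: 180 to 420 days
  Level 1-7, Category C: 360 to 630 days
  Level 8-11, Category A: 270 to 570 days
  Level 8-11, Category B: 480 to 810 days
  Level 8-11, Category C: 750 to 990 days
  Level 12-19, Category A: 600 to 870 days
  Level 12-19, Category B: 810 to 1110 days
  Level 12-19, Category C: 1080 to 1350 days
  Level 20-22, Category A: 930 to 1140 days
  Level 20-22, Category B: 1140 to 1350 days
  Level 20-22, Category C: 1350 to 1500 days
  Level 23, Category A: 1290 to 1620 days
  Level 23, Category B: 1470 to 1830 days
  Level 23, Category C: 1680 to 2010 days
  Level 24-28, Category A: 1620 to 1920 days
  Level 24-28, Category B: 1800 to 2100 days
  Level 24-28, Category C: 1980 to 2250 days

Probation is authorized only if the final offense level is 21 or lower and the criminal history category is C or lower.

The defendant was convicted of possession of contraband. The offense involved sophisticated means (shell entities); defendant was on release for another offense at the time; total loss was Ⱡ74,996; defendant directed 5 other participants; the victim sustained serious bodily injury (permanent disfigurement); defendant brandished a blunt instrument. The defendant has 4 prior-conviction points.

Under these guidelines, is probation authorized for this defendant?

No

Base offense level for possession of contraband: 3.
R1 applies: 3 + 4 = 7.
R2 applies: 7 + 4 = 11.
R3 applies: 11 + 2 = 13.
R4 applies: 13 + 2 = 15.
R5 applies: 15 + 4 = 19.
R6 applies (level before this adjustment is 19 ≥ 16, so +5): 19 + 5 = 24.
Final offense level: 24.
Criminal history: 4 prior points → Category B (3-5).
Level 24 falls in the 24-28 band.
Grid: Level 24-28 × Category B = 1800-2100 days.
Probation check: level 24 > 21 and category B ≤ C → not eligible.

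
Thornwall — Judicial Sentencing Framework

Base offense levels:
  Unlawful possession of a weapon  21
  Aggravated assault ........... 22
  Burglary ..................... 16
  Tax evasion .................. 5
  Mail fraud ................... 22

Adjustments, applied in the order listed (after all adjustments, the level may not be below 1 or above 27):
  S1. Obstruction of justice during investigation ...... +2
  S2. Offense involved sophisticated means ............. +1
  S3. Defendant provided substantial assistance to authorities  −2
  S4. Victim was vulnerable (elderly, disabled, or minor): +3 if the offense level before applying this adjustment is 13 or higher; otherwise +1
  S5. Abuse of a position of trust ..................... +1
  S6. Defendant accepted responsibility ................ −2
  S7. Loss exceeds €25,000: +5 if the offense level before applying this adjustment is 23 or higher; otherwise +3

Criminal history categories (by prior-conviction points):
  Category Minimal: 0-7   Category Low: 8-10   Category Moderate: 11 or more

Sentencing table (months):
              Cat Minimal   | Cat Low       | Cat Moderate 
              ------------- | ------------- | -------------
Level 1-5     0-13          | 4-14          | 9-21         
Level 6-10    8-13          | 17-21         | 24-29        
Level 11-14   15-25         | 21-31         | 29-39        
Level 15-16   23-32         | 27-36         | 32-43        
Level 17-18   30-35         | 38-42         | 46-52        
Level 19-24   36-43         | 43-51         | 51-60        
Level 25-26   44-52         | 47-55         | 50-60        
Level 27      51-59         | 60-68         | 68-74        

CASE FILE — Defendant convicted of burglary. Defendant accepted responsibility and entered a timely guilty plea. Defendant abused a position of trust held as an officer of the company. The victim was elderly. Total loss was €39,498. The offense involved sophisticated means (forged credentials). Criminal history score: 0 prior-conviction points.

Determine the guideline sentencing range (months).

Base offense level for burglary: 16.
S1 does not apply.
S2 applies: 16 + 1 = 17.
S3 does not apply.
S4 applies (level before this adjustment is 17 ≥ 13, so +3): 17 + 3 = 20.
S5 applies: 20 + 1 = 21.
S6 applies: 21 − 2 = 19.
S7 applies (level before this adjustment is 19 < 23, so +3): 19 + 3 = 22.
Final offense level: 22.
Criminal history: 0 prior points → Category Minimal (0-7).
Level 22 falls in the 19-24 band.
Grid: Level 19-24 × Category Minimal = 36-43 months.

36-43 months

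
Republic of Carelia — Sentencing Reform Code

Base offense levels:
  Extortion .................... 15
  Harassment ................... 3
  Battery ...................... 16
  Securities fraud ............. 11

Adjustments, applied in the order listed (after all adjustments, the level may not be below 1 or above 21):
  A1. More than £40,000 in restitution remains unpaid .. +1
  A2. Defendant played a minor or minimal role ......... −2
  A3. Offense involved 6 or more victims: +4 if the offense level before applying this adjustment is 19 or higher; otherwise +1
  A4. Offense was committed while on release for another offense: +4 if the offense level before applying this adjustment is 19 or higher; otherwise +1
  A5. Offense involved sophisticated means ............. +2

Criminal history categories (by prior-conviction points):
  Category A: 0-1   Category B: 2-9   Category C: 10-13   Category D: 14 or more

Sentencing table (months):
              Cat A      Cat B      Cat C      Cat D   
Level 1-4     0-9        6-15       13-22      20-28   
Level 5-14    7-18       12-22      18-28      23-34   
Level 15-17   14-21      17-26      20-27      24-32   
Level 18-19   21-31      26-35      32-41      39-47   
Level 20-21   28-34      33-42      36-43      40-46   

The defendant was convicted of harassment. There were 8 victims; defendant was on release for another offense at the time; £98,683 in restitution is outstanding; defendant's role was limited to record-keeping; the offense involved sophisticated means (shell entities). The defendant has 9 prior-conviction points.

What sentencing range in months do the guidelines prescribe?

12-22 months

Base offense level for harassment: 3.
A1 applies: 3 + 1 = 4.
A2 applies: 4 − 2 = 2.
A3 applies (level before this adjustment is 2 < 19, so +1): 2 + 1 = 3.
A4 applies (level before this adjustment is 3 < 19, so +1): 3 + 1 = 4.
A5 applies: 4 + 2 = 6.
Final offense level: 6.
Criminal history: 9 prior points → Category B (2-9).
Level 6 falls in the 5-14 band.
Grid: Level 5-14 × Category B = 12-22 months.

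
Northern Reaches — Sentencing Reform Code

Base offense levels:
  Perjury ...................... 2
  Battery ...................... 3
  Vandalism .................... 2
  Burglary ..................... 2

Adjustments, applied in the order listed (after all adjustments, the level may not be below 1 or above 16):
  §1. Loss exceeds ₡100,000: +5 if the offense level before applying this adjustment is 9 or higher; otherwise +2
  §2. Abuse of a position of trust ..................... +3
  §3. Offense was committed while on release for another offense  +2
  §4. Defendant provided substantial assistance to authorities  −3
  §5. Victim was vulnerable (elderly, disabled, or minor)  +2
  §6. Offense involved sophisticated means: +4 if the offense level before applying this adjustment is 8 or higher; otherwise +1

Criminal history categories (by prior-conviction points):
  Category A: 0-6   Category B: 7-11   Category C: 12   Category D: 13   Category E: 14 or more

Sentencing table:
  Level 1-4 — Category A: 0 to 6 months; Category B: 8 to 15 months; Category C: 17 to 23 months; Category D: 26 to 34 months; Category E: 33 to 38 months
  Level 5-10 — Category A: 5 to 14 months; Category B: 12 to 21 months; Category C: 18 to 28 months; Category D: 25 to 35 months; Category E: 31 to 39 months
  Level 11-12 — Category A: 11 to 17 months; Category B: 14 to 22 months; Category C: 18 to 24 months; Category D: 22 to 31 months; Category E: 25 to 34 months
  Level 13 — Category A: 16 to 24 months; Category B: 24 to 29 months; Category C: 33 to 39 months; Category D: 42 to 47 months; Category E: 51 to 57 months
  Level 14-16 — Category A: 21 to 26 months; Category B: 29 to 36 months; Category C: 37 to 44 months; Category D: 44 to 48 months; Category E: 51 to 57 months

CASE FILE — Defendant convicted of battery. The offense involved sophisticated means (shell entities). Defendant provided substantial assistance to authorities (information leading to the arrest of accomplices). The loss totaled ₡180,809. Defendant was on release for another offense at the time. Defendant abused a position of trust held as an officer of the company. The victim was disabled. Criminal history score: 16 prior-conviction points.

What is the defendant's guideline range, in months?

Base offense level for battery: 3.
§1 applies (level before this adjustment is 3 < 9, so +2): 3 + 2 = 5.
§2 applies: 5 + 3 = 8.
§3 applies: 8 + 2 = 10.
§4 applies: 10 − 3 = 7.
§5 applies: 7 + 2 = 9.
§6 applies (level before this adjustment is 9 ≥ 8, so +4): 9 + 4 = 13.
Final offense level: 13.
Criminal history: 16 prior points → Category E (14+).
Level 13 falls in the 13 band.
Grid: Level 13 × Category E = 51-57 months.

51-57 months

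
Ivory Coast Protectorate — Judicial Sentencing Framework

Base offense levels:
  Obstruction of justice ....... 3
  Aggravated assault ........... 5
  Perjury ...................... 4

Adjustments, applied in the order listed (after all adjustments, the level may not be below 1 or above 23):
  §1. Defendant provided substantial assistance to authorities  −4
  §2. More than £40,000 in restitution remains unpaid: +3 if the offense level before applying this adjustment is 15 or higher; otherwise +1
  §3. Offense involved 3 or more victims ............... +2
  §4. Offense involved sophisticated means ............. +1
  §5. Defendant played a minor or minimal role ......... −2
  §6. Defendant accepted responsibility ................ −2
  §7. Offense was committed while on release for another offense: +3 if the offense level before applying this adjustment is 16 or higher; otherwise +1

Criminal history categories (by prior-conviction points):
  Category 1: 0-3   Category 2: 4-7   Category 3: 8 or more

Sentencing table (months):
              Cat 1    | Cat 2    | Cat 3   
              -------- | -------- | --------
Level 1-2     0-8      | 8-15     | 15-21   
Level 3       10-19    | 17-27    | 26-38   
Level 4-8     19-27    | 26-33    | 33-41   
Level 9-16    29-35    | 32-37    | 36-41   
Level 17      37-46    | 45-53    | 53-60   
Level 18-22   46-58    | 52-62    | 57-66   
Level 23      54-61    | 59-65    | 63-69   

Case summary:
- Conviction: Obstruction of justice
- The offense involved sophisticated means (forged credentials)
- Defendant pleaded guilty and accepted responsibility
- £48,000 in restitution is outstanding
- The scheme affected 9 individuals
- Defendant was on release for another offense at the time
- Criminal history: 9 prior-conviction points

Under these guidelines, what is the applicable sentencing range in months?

33-41 months

Base offense level for obstruction of justice: 3.
§2 applies (level before this adjustment is 3 < 15, so +1): 3 + 1 = 4.
§3 applies: 4 + 2 = 6.
§4 applies: 6 + 1 = 7.
§6 applies: 7 − 2 = 5.
§7 applies (level before this adjustment is 5 < 16, so +1): 5 + 1 = 6.
Final offense level: 6.
Criminal history: 9 prior points → Category 3 (8+).
Level 6 falls in the 4-8 band.
Grid: Level 4-8 × Category 3 = 33-41 months.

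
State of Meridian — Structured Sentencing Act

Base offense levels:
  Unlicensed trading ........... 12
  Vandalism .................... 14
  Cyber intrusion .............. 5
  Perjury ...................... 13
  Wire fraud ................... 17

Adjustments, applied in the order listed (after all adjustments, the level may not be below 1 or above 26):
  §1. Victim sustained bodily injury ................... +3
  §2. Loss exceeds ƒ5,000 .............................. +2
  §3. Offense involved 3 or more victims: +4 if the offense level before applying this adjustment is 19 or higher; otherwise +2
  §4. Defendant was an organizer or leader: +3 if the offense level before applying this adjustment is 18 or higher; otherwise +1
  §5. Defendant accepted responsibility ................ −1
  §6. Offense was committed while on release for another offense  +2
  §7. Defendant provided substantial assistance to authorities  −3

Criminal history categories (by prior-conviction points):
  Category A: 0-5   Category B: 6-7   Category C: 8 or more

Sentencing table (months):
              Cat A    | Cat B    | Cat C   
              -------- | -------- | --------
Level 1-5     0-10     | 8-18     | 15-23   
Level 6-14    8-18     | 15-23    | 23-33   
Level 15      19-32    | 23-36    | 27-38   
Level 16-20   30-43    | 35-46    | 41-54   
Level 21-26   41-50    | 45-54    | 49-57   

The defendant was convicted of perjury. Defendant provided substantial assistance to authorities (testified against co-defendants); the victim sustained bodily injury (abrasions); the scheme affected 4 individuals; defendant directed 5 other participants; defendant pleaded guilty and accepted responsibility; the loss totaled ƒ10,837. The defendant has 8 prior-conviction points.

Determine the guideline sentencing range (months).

Base offense level for perjury: 13.
§1 applies: 13 + 3 = 16.
§2 applies: 16 + 2 = 18.
§3 applies (level before this adjustment is 18 < 19, so +2): 18 + 2 = 20.
§4 applies (level before this adjustment is 20 ≥ 18, so +3): 20 + 3 = 23.
§5 applies: 23 − 1 = 22.
§7 applies: 22 − 3 = 19.
Final offense level: 19.
Criminal history: 8 prior points → Category C (8+).
Level 19 falls in the 16-20 band.
Grid: Level 16-20 × Category C = 41-54 months.

41-54 months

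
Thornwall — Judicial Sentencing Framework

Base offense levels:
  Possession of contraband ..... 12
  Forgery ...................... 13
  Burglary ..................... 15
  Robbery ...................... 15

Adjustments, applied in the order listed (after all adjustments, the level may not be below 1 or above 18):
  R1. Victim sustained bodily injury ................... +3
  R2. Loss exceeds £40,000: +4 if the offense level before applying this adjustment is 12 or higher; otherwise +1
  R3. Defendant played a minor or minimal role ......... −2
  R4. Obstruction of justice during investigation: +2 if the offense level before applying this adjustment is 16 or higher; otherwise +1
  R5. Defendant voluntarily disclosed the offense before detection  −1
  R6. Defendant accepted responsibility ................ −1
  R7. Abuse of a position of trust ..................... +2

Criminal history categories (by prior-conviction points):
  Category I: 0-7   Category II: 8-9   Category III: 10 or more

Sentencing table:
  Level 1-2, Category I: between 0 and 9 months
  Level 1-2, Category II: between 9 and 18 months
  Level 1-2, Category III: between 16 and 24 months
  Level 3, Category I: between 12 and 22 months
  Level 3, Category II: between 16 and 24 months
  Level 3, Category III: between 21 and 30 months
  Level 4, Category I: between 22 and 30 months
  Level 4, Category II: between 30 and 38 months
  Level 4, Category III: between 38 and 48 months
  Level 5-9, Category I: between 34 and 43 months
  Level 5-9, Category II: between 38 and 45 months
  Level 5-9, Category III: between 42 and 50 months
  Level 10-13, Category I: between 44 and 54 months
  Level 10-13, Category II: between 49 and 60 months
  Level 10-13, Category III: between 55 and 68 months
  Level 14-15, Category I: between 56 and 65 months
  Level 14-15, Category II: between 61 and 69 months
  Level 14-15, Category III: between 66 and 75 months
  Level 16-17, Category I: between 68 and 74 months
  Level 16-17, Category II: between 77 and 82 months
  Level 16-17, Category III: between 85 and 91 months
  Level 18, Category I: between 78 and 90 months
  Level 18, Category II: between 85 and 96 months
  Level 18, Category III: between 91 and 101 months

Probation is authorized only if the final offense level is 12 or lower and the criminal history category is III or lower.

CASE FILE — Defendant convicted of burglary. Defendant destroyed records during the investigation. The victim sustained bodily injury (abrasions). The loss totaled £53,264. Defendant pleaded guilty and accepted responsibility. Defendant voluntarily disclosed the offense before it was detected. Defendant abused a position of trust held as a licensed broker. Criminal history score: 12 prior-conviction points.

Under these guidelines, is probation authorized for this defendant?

Base offense level for burglary: 15.
R1 applies: 15 + 3 = 18.
R2 applies (level before this adjustment is 18 ≥ 12, so +4): 18 + 4 = 22.
R3 does not apply.
R4 applies (level before this adjustment is 22 ≥ 16, so +2): 22 + 2 = 24.
R5 applies: 24 − 1 = 23.
R6 applies: 23 − 1 = 22.
R7 applies: 22 + 2 = 24.
Level 24 exceeds the maximum of 18; capped at 18.
Final offense level: 18.
Criminal history: 12 prior points → Category III (10+).
Level 18 falls in the 18 band.
Grid: Level 18 × Category III = 91-101 months.
Probation check: level 18 > 12 and category III ≤ III → not eligible.

No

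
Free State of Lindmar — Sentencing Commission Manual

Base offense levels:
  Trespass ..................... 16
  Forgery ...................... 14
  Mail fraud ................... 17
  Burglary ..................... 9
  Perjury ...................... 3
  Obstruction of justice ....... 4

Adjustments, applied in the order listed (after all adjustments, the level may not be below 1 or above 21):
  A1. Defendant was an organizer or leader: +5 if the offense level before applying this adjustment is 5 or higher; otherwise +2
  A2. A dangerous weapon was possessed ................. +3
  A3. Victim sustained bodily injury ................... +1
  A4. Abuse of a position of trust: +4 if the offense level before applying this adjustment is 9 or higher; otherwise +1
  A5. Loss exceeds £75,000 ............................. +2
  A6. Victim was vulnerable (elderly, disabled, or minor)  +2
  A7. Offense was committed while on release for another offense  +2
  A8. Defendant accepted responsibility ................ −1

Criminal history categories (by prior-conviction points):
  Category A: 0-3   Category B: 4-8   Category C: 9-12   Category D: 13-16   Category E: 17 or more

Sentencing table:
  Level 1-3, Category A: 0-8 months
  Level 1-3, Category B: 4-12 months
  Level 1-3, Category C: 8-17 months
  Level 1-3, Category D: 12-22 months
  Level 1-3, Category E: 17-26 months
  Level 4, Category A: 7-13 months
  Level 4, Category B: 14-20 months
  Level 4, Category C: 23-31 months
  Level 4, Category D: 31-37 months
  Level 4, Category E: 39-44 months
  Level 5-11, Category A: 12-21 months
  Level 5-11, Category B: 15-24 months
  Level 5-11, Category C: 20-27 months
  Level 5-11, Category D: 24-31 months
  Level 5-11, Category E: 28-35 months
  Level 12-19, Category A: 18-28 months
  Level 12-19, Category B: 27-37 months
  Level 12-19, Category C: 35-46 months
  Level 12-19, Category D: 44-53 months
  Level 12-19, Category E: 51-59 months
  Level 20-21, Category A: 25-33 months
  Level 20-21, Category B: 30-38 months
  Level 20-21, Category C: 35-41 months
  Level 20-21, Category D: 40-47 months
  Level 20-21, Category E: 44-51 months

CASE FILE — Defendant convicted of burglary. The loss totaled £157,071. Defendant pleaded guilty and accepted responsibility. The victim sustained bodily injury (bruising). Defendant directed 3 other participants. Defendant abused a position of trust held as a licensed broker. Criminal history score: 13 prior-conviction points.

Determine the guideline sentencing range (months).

Base offense level for burglary: 9.
A1 applies (level before this adjustment is 9 ≥ 5, so +5): 9 + 5 = 14.
A2 does not apply.
A3 applies: 14 + 1 = 15.
A4 applies (level before this adjustment is 15 ≥ 9, so +4): 15 + 4 = 19.
A5 applies: 19 + 2 = 21.
A6 does not apply.
A8 applies: 21 − 1 = 20.
Final offense level: 20.
Criminal history: 13 prior points → Category D (13-16).
Level 20 falls in the 20-21 band.
Grid: Level 20-21 × Category D = 40-47 months.

40-47 months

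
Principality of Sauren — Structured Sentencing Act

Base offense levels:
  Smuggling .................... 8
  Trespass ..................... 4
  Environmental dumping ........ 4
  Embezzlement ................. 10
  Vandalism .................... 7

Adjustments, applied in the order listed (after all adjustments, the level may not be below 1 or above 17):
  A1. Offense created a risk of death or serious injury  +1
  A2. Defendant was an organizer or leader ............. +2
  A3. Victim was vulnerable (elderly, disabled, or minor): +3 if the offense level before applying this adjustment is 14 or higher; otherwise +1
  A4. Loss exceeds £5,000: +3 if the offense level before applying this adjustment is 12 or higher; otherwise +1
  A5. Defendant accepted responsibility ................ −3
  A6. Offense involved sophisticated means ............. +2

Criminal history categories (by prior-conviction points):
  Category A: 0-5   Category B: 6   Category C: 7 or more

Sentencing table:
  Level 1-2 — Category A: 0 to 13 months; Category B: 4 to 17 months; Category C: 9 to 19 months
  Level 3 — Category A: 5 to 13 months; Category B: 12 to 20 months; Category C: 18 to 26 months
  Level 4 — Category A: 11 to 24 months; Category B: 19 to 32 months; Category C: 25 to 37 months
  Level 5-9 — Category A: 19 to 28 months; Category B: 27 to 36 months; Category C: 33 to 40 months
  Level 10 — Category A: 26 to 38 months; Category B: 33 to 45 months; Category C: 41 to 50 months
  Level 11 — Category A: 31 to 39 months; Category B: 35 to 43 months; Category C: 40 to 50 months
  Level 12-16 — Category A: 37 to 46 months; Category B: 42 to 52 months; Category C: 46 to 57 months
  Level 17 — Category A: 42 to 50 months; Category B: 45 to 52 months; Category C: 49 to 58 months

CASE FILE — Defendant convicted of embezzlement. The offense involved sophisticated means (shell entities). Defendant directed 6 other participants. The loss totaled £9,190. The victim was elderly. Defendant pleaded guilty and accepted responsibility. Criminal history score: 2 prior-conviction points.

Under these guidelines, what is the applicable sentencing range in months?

Base offense level for embezzlement: 10.
A2 applies: 10 + 2 = 12.
A3 applies (level before this adjustment is 12 < 14, so +1): 12 + 1 = 13.
A4 applies (level before this adjustment is 13 ≥ 12, so +3): 13 + 3 = 16.
A5 applies: 16 − 3 = 13.
A6 applies: 13 + 2 = 15.
Final offense level: 15.
Criminal history: 2 prior points → Category A (0-5).
Level 15 falls in the 12-16 band.
Grid: Level 12-16 × Category A = 37-46 months.

37-46 months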